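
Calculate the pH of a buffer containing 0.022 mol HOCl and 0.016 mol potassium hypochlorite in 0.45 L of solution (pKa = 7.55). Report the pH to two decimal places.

pH = 7.41

Using pH = pKa + log([base]/[acid]) with [base]/[acid] = 0.016/0.022:
pH = 7.55 + (-0.138) = 7.41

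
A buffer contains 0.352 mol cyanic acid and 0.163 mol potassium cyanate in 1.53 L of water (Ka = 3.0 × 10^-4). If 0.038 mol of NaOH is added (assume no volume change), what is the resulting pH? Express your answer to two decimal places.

OH- converts HOCN to OCN-: HOCN → 0.314 mol, OCN- → 0.201 mol.
pKa = −log(3.0 × 10^-4) = 3.523
pH = pKa + log([A⁻]/[HA]) = 3.523 + log(0.201/0.314) = 3.523 -0.194

pH = 3.33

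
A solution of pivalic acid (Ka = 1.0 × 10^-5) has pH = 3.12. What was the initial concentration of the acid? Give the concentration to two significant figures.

[H+] = 10^(-3.12) = 7.59 × 10^-4 M = x
Ka = x²/(C₀ − x) ⇒ C₀ = x + x²/Ka
C₀ = 7.59 × 10^-4 + (7.59 × 10^-4)²/(1.0 × 10^-5) = 5.84 × 10^-2 M

C₀ = 5.8 × 10^-2 M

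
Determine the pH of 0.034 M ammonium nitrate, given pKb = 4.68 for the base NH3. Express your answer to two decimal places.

NH4+ is the conjugate acid of the weak base NH3.
Kb = 10^(−4.68) = 2.09 × 10^-5
Ka = Kw/Kb = 1.0×10^-14 / 2.09 × 10^-5 = 4.78 × 10^-10
Let x = [H+] at equilibrium. Ka = x²/(0.034 − x).
Since Ka ≪ C₀, x ≈ √(Ka·C₀) = 4.03 × 10^-6 M.
pH = −log[H+] = −log(4.03 × 10^-6) = 5.39

pH = 5.39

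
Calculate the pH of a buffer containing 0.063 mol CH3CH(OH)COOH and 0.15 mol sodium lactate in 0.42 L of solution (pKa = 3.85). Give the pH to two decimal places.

Henderson–Hasselbalch: pH = pKa + log([CH3CH(OH)COO-]/[CH3CH(OH)COOH]) = 3.85 + log(0.15/0.063)
pH = 3.85 + (+0.377) = 4.23

pH = 4.23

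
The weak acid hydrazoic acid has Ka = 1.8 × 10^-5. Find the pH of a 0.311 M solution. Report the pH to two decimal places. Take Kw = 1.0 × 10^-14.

pH = 2.63

HN3 ⇌ N3- + H+
From the ICE table, Ka = x²/(0.311 − x) = 1.8 × 10^-5.
Since Ka ≪ C₀, x ≈ √(Ka·C₀) = 2.37 × 10^-3 M.
Check: 0.76% ionized — well under 5%, approximation valid.
pH = −log[H+] = −log(2.37 × 10^-3) = 2.63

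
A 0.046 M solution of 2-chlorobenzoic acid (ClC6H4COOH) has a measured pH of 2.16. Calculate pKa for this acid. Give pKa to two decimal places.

[H+] = 10^(-2.16) = 6.92 × 10^-3 M
At equilibrium [HA] = 0.046 − 6.92 × 10^-3 = 3.91 × 10^-2 M
Ka = [H+][A-]/[HA] = (6.92 × 10^-3)² / 3.91 × 10^-2 = 1.22 × 10^-3
pKa = -log(1.22 × 10^-3) = 2.91

pKa = 2.91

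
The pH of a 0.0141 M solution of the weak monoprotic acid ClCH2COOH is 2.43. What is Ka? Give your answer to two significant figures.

[H+] = 10^(-2.43) = 3.72 × 10^-3 M
At equilibrium [HA] = 0.0141 − 3.72 × 10^-3 = 1.04 × 10^-2 M
Ka = [H+][A-]/[HA] = (3.72 × 10^-3)² / 1.04 × 10^-2 = 1.3 × 10^-3

Ka = 1.3 × 10^-3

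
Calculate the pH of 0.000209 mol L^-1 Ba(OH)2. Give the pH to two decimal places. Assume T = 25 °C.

pH = 10.62

Ba(OH)2 is a strong base (each formula unit releases 2 OH-); [OH-] = 0.000418 M.
pOH = -log(0.000418) = 3.38
pH = 14.00 - 3.38 = 10.62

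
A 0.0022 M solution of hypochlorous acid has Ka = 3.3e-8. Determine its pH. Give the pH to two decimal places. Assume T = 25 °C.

pH = 5.07

HOCl ⇌ OCl- + H+
Let x = [H+] at equilibrium. Ka = x²/(0.0022 − x).
Assume x ≪ 0.0022: x ≈ √(3.3 × 10^-8 × 0.0022) = 8.52 × 10^-6 M
Check: 0.39% ionized — well under 5%, approximation valid.
pH = −log(8.52 × 10^-6) = 5.07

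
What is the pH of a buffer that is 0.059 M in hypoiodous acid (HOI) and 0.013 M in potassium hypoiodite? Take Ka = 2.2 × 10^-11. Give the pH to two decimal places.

pH = 10.00

pKa = −log(2.2 × 10^-11) = 10.658
Henderson–Hasselbalch: pH = pKa + log([OI-]/[HOI]) = 10.658 + log(0.013/0.059)
pH = 10.658 + (-0.657) = 10.00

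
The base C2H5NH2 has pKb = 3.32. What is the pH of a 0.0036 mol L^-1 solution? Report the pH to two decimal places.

pH = 11.04

C2H5NH2 + H2O ⇌ C2H5NH3+ + OH-
Kb = 10^(−3.32) = 4.79 × 10^-4
From the ICE table, Kb = [OH-]²/(0.0036 − [OH-]) = 4.79 × 10^-4.
[OH-] is not negligible relative to C₀; solve [OH-]² + 0.000479·[OH-] − 1.72e-06 = 0.
[OH-] = (−Kb + √(Kb² + 4·Kb·C₀))/2 = 1.10 × 10^-3 M
pOH = 2.96, so pH = 14.00 − pOH = 11.04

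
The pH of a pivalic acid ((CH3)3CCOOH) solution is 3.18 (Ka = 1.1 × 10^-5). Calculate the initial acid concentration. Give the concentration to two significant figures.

C₀ = 4.0 × 10^-2 M

[H+] = 10^(-3.18) = 6.61 × 10^-4 M = x
Ka = x²/(C₀ − x) ⇒ C₀ = x + x²/Ka
C₀ = 6.61 × 10^-4 + (6.61 × 10^-4)²/(1.1 × 10^-5) = 4.04 × 10^-2 M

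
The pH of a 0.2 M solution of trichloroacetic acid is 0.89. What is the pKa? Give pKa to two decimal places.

[H+] = 10^(-0.89) = 1.29 × 10^-1 M
At equilibrium [HA] = 0.2 − 1.29 × 10^-1 = 7.10 × 10^-2 M
Ka = [H+][A-]/[HA] = (1.29 × 10^-1)² / 7.10 × 10^-2 = 2.34 × 10^-1
pKa = -log(2.34 × 10^-1) = 0.63

pKa = 0.63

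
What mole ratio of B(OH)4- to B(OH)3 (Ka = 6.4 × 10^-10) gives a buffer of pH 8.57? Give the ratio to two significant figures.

pKa = -log(6.4 × 10^-10) = 9.194
pH = pKa + log(r) ⇒ log(r) = 8.57 − 9.194 = -0.624
r = [B(OH)4-]/[B(OH)3] = 10^(-0.624) = 0.238

ratio = 0.24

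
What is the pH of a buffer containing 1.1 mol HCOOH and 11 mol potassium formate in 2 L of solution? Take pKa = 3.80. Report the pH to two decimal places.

pH = pKa + log([A⁻]/[HA]) = 3.80 + log(11/1.1)
pH = 3.80 + (+1.000) = 4.80

pH = 4.80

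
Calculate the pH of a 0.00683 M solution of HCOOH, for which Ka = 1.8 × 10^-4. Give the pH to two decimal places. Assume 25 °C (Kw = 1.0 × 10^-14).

pH = 2.99

HCOOH ⇌ HCOO- + H+
Ka = [H+]²/(0.00683 − [H+]) = 1.8 × 10^-4
[H+] is not negligible relative to C₀; solve [H+]² + 0.00018·[H+] − 1.23e-06 = 0.
[H+] = (−Ka + √(Ka² + 4·Ka·C₀))/2 = 1.02 × 10^-3 M
pH = −log(1.02 × 10^-3) = 2.99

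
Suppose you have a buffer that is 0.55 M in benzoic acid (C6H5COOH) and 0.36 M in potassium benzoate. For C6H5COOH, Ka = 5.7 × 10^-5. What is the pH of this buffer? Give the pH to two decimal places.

pH = 4.06

pKa = −log(5.7 × 10^-5) = 4.244
pH = pKa + log([A⁻]/[HA]) = 4.244 + log(0.36/0.55)
pH = 4.244 + (-0.184) = 4.06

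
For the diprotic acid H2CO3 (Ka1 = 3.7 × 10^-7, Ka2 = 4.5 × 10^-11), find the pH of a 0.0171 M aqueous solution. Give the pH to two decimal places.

pH = 4.10

Ka1 ≫ Ka2, so treat the first dissociation as the only significant source of H+.
Ka1 = x²/(0.0171 − x) = 3.7 × 10^-7
x ≈ √(3.7 × 10^-7 × 0.0171) = 7.95 × 10^-5 M
pH = −log(7.95 × 10^-5) = 4.10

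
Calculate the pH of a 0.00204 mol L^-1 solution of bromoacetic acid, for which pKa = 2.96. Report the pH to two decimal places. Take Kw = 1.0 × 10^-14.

pH = 2.98

BrCH2COOH ⇌ BrCH2COO- + H+
Ka = 10^(−2.96) = 1.10 × 10^-3
Ka = x²/(0.00204 − x) = 1.10 × 10^-3
x is not negligible relative to C₀; solve x² + 0.0011·x − 2.24e-06 = 0.
x = (−Ka + √(Ka² + 4·Ka·C₀))/2 = 1.05 × 10^-3 M
pH = −log(1.05 × 10^-3) = 2.98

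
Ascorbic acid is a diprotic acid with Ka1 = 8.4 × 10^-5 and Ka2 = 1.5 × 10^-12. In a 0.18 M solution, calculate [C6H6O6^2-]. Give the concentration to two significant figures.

First ionization gives [H+] ≈ [HC6H6O6-] = 3.89 × 10^-3 M.
Second step: Ka2 = [H+][C6H6O6^2-]/[HC6H6O6-] ≈ [C6H6O6^2-] (since [H+] ≈ [HC6H6O6-]).
So [C6H6O6^2-] ≈ Ka2.

1.5 × 10^-12 M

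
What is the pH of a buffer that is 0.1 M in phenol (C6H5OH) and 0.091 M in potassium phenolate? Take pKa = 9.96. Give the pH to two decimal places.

pH = pKa + log([A⁻]/[HA]) = 9.96 + log(0.091/0.1)
pH = 9.96 + (-0.041) = 9.92

pH = 9.92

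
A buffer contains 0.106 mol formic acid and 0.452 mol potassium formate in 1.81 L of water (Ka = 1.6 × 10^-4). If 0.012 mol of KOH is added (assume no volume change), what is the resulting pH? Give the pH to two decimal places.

pH = 4.49

After neutralization: n(HCOOH) = 0.094 mol, n(HCOO-) = 0.464 mol.
pKa = −log(1.6 × 10^-4) = 3.796
pH = pKa + log([A⁻]/[HA]) = 3.796 + log(0.464/0.094) = 3.796 +0.693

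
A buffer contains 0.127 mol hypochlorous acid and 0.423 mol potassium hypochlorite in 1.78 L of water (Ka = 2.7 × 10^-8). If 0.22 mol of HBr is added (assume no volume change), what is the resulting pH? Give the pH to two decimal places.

After neutralization: n(HOCl) = 0.347 mol, n(OCl-) = 0.203 mol.
pKa = −log(2.7 × 10^-8) = 7.569
pH = pKa + log([A⁻]/[HA]) = 7.569 + log(0.203/0.347) = 7.569 -0.233

pH = 7.34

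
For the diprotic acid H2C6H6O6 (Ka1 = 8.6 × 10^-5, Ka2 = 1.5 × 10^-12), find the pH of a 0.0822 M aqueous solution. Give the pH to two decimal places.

Ka1 ≫ Ka2, so treat the first dissociation as the only significant source of H+.
Ka1 = x²/(0.0822 − x) = 8.6 × 10^-5
x ≈ √(8.6 × 10^-5 × 0.0822) = 2.66 × 10^-3 M
pH = −log(2.66 × 10^-3) = 2.58

pH = 2.58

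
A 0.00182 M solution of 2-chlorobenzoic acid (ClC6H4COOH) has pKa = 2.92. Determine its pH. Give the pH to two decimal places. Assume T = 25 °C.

ClC6H4COOH ⇌ ClC6H4COO- + H+
Ka = 10^(−2.92) = 1.20 × 10^-3
From the ICE table, Ka = x²/(0.00182 − x) = 1.20 × 10^-3.
x is not negligible relative to C₀; solve x² + 0.0012·x − 2.18e-06 = 0.
x = (−Ka + √(Ka² + 4·Ka·C₀))/2 = 9.95 × 10^-4 M
pH = −log[H+] = −log(9.95 × 10^-4) = 3.00

pH = 3.00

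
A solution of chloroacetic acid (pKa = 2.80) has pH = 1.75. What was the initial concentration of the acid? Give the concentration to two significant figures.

[H+] = 10^(-1.75) = 1.78 × 10^-2 M = x
Ka = 10^(−2.80) = 1.58 × 10^-3
Ka = x²/(C₀ − x) ⇒ C₀ = x + x²/Ka
C₀ = 1.78 × 10^-2 + (1.78 × 10^-2)²/(1.58 × 10^-3) = 2.18 × 10^-1 M

C₀ = 2.2 × 10^-1 M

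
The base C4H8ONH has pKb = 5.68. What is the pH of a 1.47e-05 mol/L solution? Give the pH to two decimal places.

C4H8ONH + H2O ⇌ C4H8ONH2+ + OH-
Kb = 10^(−5.68) = 2.09 × 10^-6
Kb = [OH-]²/(1.47e-05 − [OH-]) = 2.09 × 10^-6
Here C₀/Kb ≈ 7.03, so the small-[OH-] approximation fails. Use the quadratic:
[OH-] = [−2.09e-06 + √(2.09e-06² + 1.23e-10)]/2 = 4.60 × 10^-6 M
pOH = −log(4.60 × 10^-6) = 5.34; pH = 14.00 − 5.34 = 8.66

pH = 8.66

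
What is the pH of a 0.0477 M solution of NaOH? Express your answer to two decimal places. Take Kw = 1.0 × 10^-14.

NaOH is a strong base; [OH-] = 0.0477 M.
pOH = -log(0.0477) = 1.32
pH = 14.00 - 1.32 = 12.68

pH = 12.68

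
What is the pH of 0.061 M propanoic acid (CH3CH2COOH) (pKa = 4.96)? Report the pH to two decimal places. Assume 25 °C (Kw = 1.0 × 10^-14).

CH3CH2COOH ⇌ CH3CH2COO- + H+
Ka = 10^(−4.96) = 1.10 × 10^-5
From the ICE table, Ka = [H+]²/(0.061 − [H+]) = 1.10 × 10^-5.
Since Ka ≪ C₀, [H+] ≈ √(Ka·C₀) = 8.19 × 10^-4 M.
pH = −log[H+] = −log(8.19 × 10^-4) = 3.09

pH = 3.09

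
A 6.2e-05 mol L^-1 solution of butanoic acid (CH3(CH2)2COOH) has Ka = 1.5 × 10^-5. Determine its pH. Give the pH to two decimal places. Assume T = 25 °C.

pH = 4.62

CH3(CH2)2COOH ⇌ CH3(CH2)2COO- + H+
From the ICE table, Ka = [H+]²/(6.2e-05 − [H+]) = 1.5 × 10^-5.
The 5% rule fails; solving [H+]² + Ka·[H+] − Ka·C₀ = 0 exactly:
[H+] = (−Ka + √(Ka² + 4·Ka·C₀))/2 = 2.39 × 10^-5 M
pH = −log[H+] = −log(2.39 × 10^-5) = 4.62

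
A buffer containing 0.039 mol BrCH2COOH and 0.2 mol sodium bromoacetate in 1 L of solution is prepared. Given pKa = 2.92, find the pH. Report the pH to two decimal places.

pH = pKa + log([A⁻]/[HA]) = 2.92 + log(0.2/0.039)
pH = 2.92 + (+0.710) = 3.63

pH = 3.63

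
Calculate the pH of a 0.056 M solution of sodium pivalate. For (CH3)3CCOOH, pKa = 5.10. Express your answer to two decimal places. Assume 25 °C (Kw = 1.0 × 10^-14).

(CH3)3CCOO- is the conjugate base of the weak acid (CH3)3CCOOH.
Ka = 10^(−5.10) = 7.94 × 10^-6
Kb = Kw/Ka = 1.0×10^-14 / 7.94 × 10^-6 = 1.26 × 10^-9
From the ICE table, Kb = [OH-]²/(0.056 − [OH-]) = 1.26 × 10^-9.
Assume [OH-] ≪ 0.056: [OH-] ≈ √(1.26 × 10^-9 × 0.056) = 8.40 × 10^-6 M
([OH-]/C₀ = 0.015% < 5%, so the approximation holds.)
pOH = 5.08, so pH = 14.00 − pOH = 8.92

pH = 8.92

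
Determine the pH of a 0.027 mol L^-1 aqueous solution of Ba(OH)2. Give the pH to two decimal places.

pH = 12.73

Ba(OH)2 is a strong base (each formula unit releases 2 OH-); [OH-] = 0.054 M.
pOH = -log(0.054) = 1.27
pH = 14.00 - 1.27 = 12.73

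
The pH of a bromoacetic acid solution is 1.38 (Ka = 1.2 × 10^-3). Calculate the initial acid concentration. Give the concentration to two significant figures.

[H+] = 10^(-1.38) = 4.17 × 10^-2 M = x
Ka = x²/(C₀ − x) ⇒ C₀ = x + x²/Ka
C₀ = 4.17 × 10^-2 + (4.17 × 10^-2)²/(1.2 × 10^-3) = 1.49 M

C₀ = 1.5 M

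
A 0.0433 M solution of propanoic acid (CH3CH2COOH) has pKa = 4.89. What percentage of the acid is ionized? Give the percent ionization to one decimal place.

1.7%

CH3CH2COOH ⇌ CH3CH2COO- + H+; let x = [H+] at equilibrium.
Ka = 10^(−4.89) = 1.29 × 10^-5
x ≈ √(Ka·C₀) = √(1.29 × 10^-5 × 0.0433) = 7.47 × 10^-4 M
Fraction ionized = 7.47 × 10^-4 / 0.0433 = 0.0173 → 1.7%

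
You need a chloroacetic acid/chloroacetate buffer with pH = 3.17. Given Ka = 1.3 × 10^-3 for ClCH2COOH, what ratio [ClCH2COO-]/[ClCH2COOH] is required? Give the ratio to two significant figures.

pKa = -log(1.3 × 10^-3) = 2.886
pH = pKa + log(r) ⇒ log(r) = 3.17 − 2.886 = +0.284
r = [ClCH2COO-]/[ClCH2COOH] = 10^(+0.284) = 1.92

ratio = 1.9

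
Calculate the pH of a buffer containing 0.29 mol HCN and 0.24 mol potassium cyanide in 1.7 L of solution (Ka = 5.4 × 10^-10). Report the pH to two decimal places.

pH = 9.19

pKa = −log(5.4 × 10^-10) = 9.268
Using pH = pKa + log([base]/[acid]) with [base]/[acid] = 0.24/0.29:
pH = 9.268 + (-0.082) = 9.19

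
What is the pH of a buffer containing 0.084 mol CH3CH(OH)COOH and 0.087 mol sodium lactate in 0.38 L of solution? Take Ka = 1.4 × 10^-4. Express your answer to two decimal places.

pH = 3.87

pKa = −log(1.4 × 10^-4) = 3.854
pH = pKa + log([A⁻]/[HA]) = 3.854 + log(0.087/0.084)
pH = 3.854 + (+0.015) = 3.87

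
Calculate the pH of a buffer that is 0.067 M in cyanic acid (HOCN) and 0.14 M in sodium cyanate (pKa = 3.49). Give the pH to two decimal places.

pH = 3.81

Using pH = pKa + log([base]/[acid]) with [base]/[acid] = 0.14/0.067:
pH = 3.49 + (+0.320) = 3.81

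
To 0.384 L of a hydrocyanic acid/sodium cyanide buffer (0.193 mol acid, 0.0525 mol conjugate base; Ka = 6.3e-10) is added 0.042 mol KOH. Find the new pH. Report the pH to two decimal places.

After neutralization: n(HCN) = 0.151 mol, n(CN-) = 0.0945 mol.
pKa = −log(6.3 × 10^-10) = 9.201
Henderson–Hasselbalch with mole ratio 0.0945/0.151: pH = 9.201 + (-0.204)

pH = 9.00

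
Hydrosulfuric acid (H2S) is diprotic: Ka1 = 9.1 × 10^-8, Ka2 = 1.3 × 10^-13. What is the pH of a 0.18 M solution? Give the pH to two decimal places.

pH = 3.89

Ka1 ≫ Ka2, so treat the first dissociation as the only significant source of H+.
Ka1 = x²/(0.18 − x) = 9.1 × 10^-8
x ≈ √(9.1 × 10^-8 × 0.18) = 1.28 × 10^-4 M
pH = −log(1.28 × 10^-4) = 3.89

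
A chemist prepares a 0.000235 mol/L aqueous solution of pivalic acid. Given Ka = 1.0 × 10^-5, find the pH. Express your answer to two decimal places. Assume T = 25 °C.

(CH3)3CCOOH ⇌ (CH3)3CCOO- + H+
Ka = [H+]²/(0.000235 − [H+]) = 1.0 × 10^-5
The 5% rule fails; solving [H+]² + Ka·[H+] − Ka·C₀ = 0 exactly:
[H+] = (−Ka + √(Ka² + 4·Ka·C₀))/2 = 4.37 × 10^-5 M
pH = −log[H+] = −log(4.37 × 10^-5) = 4.36

pH = 4.36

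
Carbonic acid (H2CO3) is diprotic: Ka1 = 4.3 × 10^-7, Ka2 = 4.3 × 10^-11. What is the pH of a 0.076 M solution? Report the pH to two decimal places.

Since Ka1 ≫ Ka2, the first ionization dominates [H+].
Ka1 = x²/(0.076 − x) = 4.3 × 10^-7
x ≈ √(4.3 × 10^-7 × 0.076) = 1.81 × 10^-4 M
pH = −log(1.81 × 10^-4) = 3.74

pH = 3.74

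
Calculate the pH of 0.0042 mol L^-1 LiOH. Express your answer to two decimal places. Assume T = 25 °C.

LiOH is a strong base; [OH-] = 0.0042 M.
pOH = -log(0.0042) = 2.38
pH = 14.00 - 2.38 = 11.62

pH = 11.62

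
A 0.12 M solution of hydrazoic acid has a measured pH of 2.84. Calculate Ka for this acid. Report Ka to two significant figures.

Ka = 1.8 × 10^-5

[H+] = 10^(-2.84) = 1.45 × 10^-3 M
At equilibrium [HA] = 0.12 − 1.45 × 10^-3 = 1.19 × 10^-1 M
Ka = [H+][A-]/[HA] = (1.45 × 10^-3)² / 1.19 × 10^-1 = 1.8 × 10^-5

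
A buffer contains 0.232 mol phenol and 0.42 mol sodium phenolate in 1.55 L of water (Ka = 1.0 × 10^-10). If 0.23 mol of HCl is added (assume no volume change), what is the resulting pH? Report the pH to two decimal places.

After neutralization: n(C6H5OH) = 0.462 mol, n(C6H5O-) = 0.19 mol.
pKa = −log(1.0 × 10^-10) = 10.000
pH = pKa + log(n_C6H5O-/n_C6H5OH) = 10.000 + log(0.19/0.462) = 10.000 + (-0.386)

pH = 9.61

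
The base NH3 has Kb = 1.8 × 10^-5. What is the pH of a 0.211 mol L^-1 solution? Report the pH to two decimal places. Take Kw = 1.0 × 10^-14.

NH3 + H2O ⇌ NH4+ + OH-
From the ICE table, Kb = [OH-]²/(0.211 − [OH-]) = 1.8 × 10^-5.
Neglecting [OH-] in the denominator: [OH-] = √(1.8 × 10^-5 × 0.211) = 1.95 × 10^-3 M
([OH-]/C₀ = 0.92% < 5%, so the approximation holds.)
pOH = −log(1.95 × 10^-3) = 2.71; pH = 14.00 − 2.71 = 11.29

pH = 11.29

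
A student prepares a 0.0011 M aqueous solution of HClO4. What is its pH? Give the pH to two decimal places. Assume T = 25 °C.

HClO4 is a strong acid and dissociates completely, so [H+] = 0.0011 M.
pH = -log(0.0011) = 2.96

pH = 2.96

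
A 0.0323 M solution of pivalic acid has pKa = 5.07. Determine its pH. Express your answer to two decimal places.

pH = 3.28

(CH3)3CCOOH ⇌ (CH3)3CCOO- + H+
Ka = 10^(−5.07) = 8.51 × 10^-6
Ka = x²/(0.0323 − x) = 8.51 × 10^-6
Assume x ≪ 0.0323: x ≈ √(8.51 × 10^-6 × 0.0323) = 5.24 × 10^-4 M
pH = −log(5.24 × 10^-4) = 3.28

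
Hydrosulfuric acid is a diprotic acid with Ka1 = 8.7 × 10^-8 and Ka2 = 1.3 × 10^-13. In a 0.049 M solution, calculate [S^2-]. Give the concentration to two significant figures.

First ionization gives [H+] ≈ [HS-] = 6.53 × 10^-5 M.
Second step: Ka2 = [H+][S^2-]/[HS-] ≈ [S^2-] (since [H+] ≈ [HS-]).
So [S^2-] ≈ Ka2.

1.3 × 10^-13 M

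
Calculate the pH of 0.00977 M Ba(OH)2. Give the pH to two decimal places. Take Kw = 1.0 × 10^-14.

pH = 12.29

Ba(OH)2 is a strong base (each formula unit releases 2 OH-); [OH-] = 0.0195 M.
pOH = -log(0.0195) = 1.71
pH = 14.00 - 1.71 = 12.29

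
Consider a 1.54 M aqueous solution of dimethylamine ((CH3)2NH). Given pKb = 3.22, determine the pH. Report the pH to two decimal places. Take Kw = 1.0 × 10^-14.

pH = 12.48

(CH3)2NH + H2O ⇌ (CH3)2NH2+ + OH-
Kb = 10^(−3.22) = 6.03 × 10^-4
From the ICE table, Kb = [OH-]²/(1.54 − [OH-]) = 6.03 × 10^-4.
Assume [OH-] ≪ 1.54: [OH-] ≈ √(6.03 × 10^-4 × 1.54) = 3.05 × 10^-2 M
pOH = −log(3.05 × 10^-2) = 1.52; pH = 14.00 − 1.52 = 12.48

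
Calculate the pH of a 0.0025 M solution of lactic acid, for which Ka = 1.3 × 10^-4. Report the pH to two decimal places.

pH = 3.29

CH3CH(OH)COOH ⇌ CH3CH(OH)COO- + H+
Ka = x²/(0.0025 − x) = 1.3 × 10^-4
Here C₀/Ka ≈ 19.2, so the small-x approximation fails. Use the quadratic:
x = (−Ka + √(Ka² + 4·Ka·C₀))/2 = 5.09 × 10^-4 M
pH = −log(5.09 × 10^-4) = 3.29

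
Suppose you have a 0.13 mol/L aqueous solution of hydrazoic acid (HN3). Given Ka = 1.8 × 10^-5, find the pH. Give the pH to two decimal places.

pH = 2.82

HN3 ⇌ N3- + H+
Ka = [H+]²/(0.13 − [H+]) = 1.8 × 10^-5
Since Ka ≪ C₀, [H+] ≈ √(Ka·C₀) = 1.53 × 10^-3 M.
pH = −log(1.53 × 10^-3) = 2.82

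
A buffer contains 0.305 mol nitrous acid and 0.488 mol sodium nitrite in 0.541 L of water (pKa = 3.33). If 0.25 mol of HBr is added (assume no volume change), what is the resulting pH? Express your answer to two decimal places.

Added H+ converts NO2- to HNO2: HNO2 → 0.555 mol, NO2- → 0.238 mol.
pH = pKa + log(n_NO2-/n_HNO2) = 3.33 + log(0.238/0.555) = 3.33 + (-0.368)

pH = 2.96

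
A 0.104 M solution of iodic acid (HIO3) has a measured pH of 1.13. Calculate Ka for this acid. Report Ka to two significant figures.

Ka = 1.8 × 10^-1

[H+] = 10^(-1.13) = 7.41 × 10^-2 M
At equilibrium [HA] = 0.104 − 7.41 × 10^-2 = 2.99 × 10^-2 M
Ka = [H+][A-]/[HA] = (7.41 × 10^-2)² / 2.99 × 10^-2 = 1.8 × 10^-1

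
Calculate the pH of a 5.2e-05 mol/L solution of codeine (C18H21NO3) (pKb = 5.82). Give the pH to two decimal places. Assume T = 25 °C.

pH = 8.91

C18H21NO3 + H2O ⇌ C18H22NO3+ + OH-
Kb = 10^(−5.82) = 1.51 × 10^-6
Let x = [OH-] at equilibrium. Kb = x²/(5.2e-05 − x).
x is not negligible relative to C₀; solve x² + 1.51e-06·x − 7.85e-11 = 0.
x = (−Kb + √(Kb² + 4·Kb·C₀))/2 = 8.14 × 10^-6 M
pOH = 5.09, so pH = 14.00 − pOH = 8.91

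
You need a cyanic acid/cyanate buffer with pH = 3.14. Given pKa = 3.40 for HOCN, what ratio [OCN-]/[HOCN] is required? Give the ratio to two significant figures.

pH = pKa + log(r) ⇒ log(r) = 3.14 − 3.40 = -0.26
r = [OCN-]/[HOCN] = 10^(-0.26) = 0.55

ratio = 0.55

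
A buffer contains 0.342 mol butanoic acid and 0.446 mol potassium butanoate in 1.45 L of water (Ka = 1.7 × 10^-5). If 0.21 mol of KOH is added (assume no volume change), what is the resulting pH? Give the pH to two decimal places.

After neutralization: n(CH3(CH2)2COOH) = 0.132 mol, n(CH3(CH2)2COO-) = 0.656 mol.
pKa = −log(1.7 × 10^-5) = 4.770
pH = pKa + log(n_CH3(CH2)2COO-/n_CH3(CH2)2COOH) = 4.770 + log(0.656/0.132) = 4.770 + (+0.696)

pH = 5.47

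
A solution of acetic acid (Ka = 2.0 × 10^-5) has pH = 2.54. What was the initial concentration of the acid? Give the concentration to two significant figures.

[H+] = 10^(-2.54) = 2.88 × 10^-3 M = x
Ka = x²/(C₀ − x) ⇒ C₀ = x + x²/Ka
C₀ = 2.88 × 10^-3 + (2.88 × 10^-3)²/(2.0 × 10^-5) = 4.18 × 10^-1 M

C₀ = 4.2 × 10^-1 M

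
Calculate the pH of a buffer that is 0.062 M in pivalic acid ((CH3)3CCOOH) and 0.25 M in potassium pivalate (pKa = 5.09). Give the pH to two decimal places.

pH = 5.70

Henderson–Hasselbalch: pH = pKa + log([(CH3)3CCOO-]/[(CH3)3CCOOH]) = 5.09 + log(0.25/0.062)
pH = 5.09 + (+0.606) = 5.70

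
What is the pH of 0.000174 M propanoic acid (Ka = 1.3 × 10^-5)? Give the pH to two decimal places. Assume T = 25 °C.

pH = 4.38

CH3CH2COOH ⇌ CH3CH2COO- + H+
Let x = [H+] at equilibrium. Ka = x²/(0.000174 − x).
The 5% rule fails; solving x² + Ka·x − Ka·C₀ = 0 exactly:
x = (−Ka + √(Ka² + 4·Ka·C₀))/2 = 4.15 × 10^-5 M
pH = −log[H+] = −log(4.15 × 10^-5) = 4.38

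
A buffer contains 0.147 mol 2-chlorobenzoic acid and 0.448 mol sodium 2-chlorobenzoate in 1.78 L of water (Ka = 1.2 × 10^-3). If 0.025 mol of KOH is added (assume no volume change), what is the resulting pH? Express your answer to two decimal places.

pH = 3.51

OH- converts ClC6H4COOH to ClC6H4COO-: ClC6H4COOH → 0.122 mol, ClC6H4COO- → 0.473 mol.
pKa = −log(1.2 × 10^-3) = 2.921
Henderson–Hasselbalch with mole ratio 0.473/0.122: pH = 2.921 + (+0.589)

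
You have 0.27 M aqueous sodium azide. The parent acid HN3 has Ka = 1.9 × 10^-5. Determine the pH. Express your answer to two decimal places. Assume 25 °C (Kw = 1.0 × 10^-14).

pH = 9.08

N3- is the conjugate base of the weak acid HN3.
Kb = Kw/Ka = 1.0×10^-14 / 1.9 × 10^-5 = 5.26 × 10^-10
Kb = [OH-]²/(0.27 − [OH-]) = 5.26 × 10^-10
Assume [OH-] ≪ 0.27: [OH-] ≈ √(5.26 × 10^-10 × 0.27) = 1.19 × 10^-5 M
pOH = −log(1.19 × 10^-5) = 4.92; pH = 14.00 − 4.92 = 9.08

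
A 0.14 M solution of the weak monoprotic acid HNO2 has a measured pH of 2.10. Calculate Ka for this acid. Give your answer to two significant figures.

Ka = 4.8 × 10^-4

[H+] = 10^(-2.10) = 7.94 × 10^-3 M
At equilibrium [HA] = 0.14 − 7.94 × 10^-3 = 1.32 × 10^-1 M
Ka = [H+][A-]/[HA] = (7.94 × 10^-3)² / 1.32 × 10^-1 = 4.8 × 10^-4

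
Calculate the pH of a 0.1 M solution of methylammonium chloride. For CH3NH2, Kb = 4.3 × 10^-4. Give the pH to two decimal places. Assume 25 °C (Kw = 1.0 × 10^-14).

pH = 5.82

CH3NH3+ is the conjugate acid of the weak base CH3NH2.
Ka = Kw/Kb = 1.0×10^-14 / 4.3 × 10^-4 = 2.33 × 10^-11
Let x = [H+] at equilibrium. Ka = x²/(0.1 − x).
Neglecting x in the denominator: x = √(2.33 × 10^-11 × 0.1) = 1.53 × 10^-6 M
pH = −log[H+] = −log(1.53 × 10^-6) = 5.82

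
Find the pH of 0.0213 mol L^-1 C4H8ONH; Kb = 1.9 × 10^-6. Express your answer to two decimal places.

C4H8ONH + H2O ⇌ C4H8ONH2+ + OH-
Kb = [OH-]²/(0.0213 − [OH-]) = 1.9 × 10^-6
Neglecting [OH-] in the denominator: [OH-] = √(1.9 × 10^-6 × 0.0213) = 2.01 × 10^-4 M
Check: 0.94% ionized — well under 5%, approximation valid.
pOH = 3.70, so pH = 14.00 − pOH = 10.30

pH = 10.30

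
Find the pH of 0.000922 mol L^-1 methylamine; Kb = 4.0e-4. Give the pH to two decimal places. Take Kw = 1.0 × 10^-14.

CH3NH2 + H2O ⇌ CH3NH3+ + OH-
From the ICE table, Kb = x²/(0.000922 − x) = 4.0 × 10^-4.
Here C₀/Kb ≈ 2.3, so the small-x approximation fails. Use the quadratic:
x = [−0.0004 + √(0.0004² + 1.48e-06)]/2 = 4.39 × 10^-4 M
pOH = −log(4.39 × 10^-4) = 3.36; pH = 14.00 − 3.36 = 10.64

pH = 10.64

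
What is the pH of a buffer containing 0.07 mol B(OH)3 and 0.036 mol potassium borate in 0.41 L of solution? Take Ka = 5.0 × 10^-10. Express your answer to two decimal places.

pH = 9.01

pKa = −log(5.0 × 10^-10) = 9.301
Using pH = pKa + log([base]/[acid]) with [base]/[acid] = 0.036/0.07:
pH = 9.301 + (-0.289) = 9.01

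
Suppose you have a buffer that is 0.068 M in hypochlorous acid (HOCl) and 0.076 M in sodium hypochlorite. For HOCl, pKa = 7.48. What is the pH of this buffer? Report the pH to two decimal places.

pH = 7.53

Henderson–Hasselbalch: pH = pKa + log([OCl-]/[HOCl]) = 7.48 + log(0.076/0.068)
pH = 7.48 + (+0.048) = 7.53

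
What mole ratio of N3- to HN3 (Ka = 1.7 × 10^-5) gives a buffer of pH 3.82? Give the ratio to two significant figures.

ratio = 0.11

pKa = -log(1.7 × 10^-5) = 4.770
pH = pKa + log(r) ⇒ log(r) = 3.82 − 4.770 = -0.950
r = [N3-]/[HN3] = 10^(-0.950) = 0.112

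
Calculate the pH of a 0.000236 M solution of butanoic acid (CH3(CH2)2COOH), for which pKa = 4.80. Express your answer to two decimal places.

pH = 4.27

CH3(CH2)2COOH ⇌ CH3(CH2)2COO- + H+
Ka = 10^(−4.80) = 1.58 × 10^-5
From the ICE table, Ka = [H+]²/(0.000236 − [H+]) = 1.58 × 10^-5.
Here C₀/Ka ≈ 14.9, so the small-[H+] approximation fails. Use the quadratic:
[H+] = [−1.58e-05 + √(1.58e-05² + 1.49e-08)]/2 = 5.37 × 10^-5 M
pH = −log(5.37 × 10^-5) = 4.27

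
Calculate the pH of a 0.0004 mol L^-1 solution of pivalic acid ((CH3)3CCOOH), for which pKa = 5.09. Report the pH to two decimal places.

pH = 4.27

(CH3)3CCOOH ⇌ (CH3)3CCOO- + H+
Ka = 10^(−5.09) = 8.13 × 10^-6
Ka = [H+]²/(0.0004 − [H+]) = 8.13 × 10^-6
Here C₀/Ka ≈ 49.2, so the small-[H+] approximation fails. Use the quadratic:
[H+] = [−8.13e-06 + √(8.13e-06² + 1.3e-08)]/2 = 5.31 × 10^-5 M
pH = −log(5.31 × 10^-5) = 4.27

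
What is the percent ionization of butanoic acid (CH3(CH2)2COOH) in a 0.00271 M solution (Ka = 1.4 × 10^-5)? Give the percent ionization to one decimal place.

6.9%

CH3(CH2)2COOH ⇌ CH3(CH2)2COO- + H+; let x = [H+] at equilibrium.
Solve x² + 1.4e-05x − 3.79e-08 = 0 → x = 1.88 × 10^-4 M
Fraction ionized = 1.88 × 10^-4 / 0.00271 = 0.0694 → 6.9%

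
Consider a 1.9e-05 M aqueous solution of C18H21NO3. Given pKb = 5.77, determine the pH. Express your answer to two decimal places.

C18H21NO3 + H2O ⇌ C18H22NO3+ + OH-
Kb = 10^(−5.77) = 1.70 × 10^-6
Let x = [OH-] at equilibrium. Kb = x²/(1.9e-05 − x).
Here C₀/Kb ≈ 11.2, so the small-x approximation fails. Use the quadratic:
x = [−1.7e-06 + √(1.7e-06² + 1.29e-10)]/2 = 4.90 × 10^-6 M
pOH = −log(4.90 × 10^-6) = 5.31; pH = 14.00 − 5.31 = 8.69

pH = 8.69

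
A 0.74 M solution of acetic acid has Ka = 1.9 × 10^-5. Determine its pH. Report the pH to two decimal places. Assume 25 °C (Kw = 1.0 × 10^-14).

CH3COOH ⇌ CH3COO- + H+
Ka = [H+]²/(0.74 − [H+]) = 1.9 × 10^-5
Neglecting [H+] in the denominator: [H+] = √(1.9 × 10^-5 × 0.74) = 3.75 × 10^-3 M
Check: 0.51% ionized — well under 5%, approximation valid.
pH = −log(3.75 × 10^-3) = 2.43

pH = 2.43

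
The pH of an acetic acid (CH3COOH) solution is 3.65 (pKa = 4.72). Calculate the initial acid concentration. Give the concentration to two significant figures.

C₀ = 2.9 × 10^-3 M

[H+] = 10^(-3.65) = 2.24 × 10^-4 M = x
Ka = 10^(−4.72) = 1.91 × 10^-5
Ka = x²/(C₀ − x) ⇒ C₀ = x + x²/Ka
C₀ = 2.24 × 10^-4 + (2.24 × 10^-4)²/(1.91 × 10^-5) = 2.85 × 10^-3 M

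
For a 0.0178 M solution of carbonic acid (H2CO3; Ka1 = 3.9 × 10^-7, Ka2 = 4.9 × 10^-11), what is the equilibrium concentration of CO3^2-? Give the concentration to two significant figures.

First ionization gives [H+] ≈ [HCO3-] = 8.33 × 10^-5 M.
Second step: Ka2 = [H+][CO3^2-]/[HCO3-] ≈ [CO3^2-] (since [H+] ≈ [HCO3-]).
So [CO3^2-] ≈ Ka2.

4.9 × 10^-11 M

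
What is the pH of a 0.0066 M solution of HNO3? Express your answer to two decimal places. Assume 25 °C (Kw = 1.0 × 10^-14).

HNO3 is a strong acid and dissociates completely, so [H+] = 0.0066 M.
pH = -log(0.0066) = 2.18

pH = 2.18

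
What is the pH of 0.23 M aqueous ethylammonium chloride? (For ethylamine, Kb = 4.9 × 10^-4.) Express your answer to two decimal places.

pH = 5.66

C2H5NH3+ is the conjugate acid of the weak base C2H5NH2.
Ka = Kw/Kb = 1.0×10^-14 / 4.9 × 10^-4 = 2.04 × 10^-11
From the ICE table, Ka = [H+]²/(0.23 − [H+]) = 2.04 × 10^-11.
Since Ka ≪ C₀, [H+] ≈ √(Ka·C₀) = 2.17 × 10^-6 M.
Check: 0.00094% ionized — well under 5%, approximation valid.
pH = −log(2.17 × 10^-6) = 5.66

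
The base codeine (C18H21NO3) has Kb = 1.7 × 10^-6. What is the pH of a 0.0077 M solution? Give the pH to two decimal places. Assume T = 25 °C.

pH = 10.06

C18H21NO3 + H2O ⇌ C18H22NO3+ + OH-
From the ICE table, Kb = x²/(0.0077 − x) = 1.7 × 10^-6.
Neglecting x in the denominator: x = √(1.7 × 10^-6 × 0.0077) = 1.14 × 10^-4 M
Check: 1.5% ionized — well under 5%, approximation valid.
pOH = 3.94, so pH = 14.00 − pOH = 10.06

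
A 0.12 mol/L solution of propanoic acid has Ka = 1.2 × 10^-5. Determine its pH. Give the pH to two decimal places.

CH3CH2COOH ⇌ CH3CH2COO- + H+
From the ICE table, Ka = [H+]²/(0.12 − [H+]) = 1.2 × 10^-5.
Neglecting [H+] in the denominator: [H+] = √(1.2 × 10^-5 × 0.12) = 1.20 × 10^-3 M
Check: 1% ionized — well under 5%, approximation valid.
pH = −log(1.20 × 10^-3) = 2.92

pH = 2.92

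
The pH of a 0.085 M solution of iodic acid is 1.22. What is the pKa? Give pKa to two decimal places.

[H+] = 10^(-1.22) = 6.03 × 10^-2 M
At equilibrium [HA] = 0.085 − 6.03 × 10^-2 = 2.47 × 10^-2 M
Ka = [H+][A-]/[HA] = (6.03 × 10^-2)² / 2.47 × 10^-2 = 1.47 × 10^-1
pKa = -log(1.47 × 10^-1) = 0.83

pKa = 0.83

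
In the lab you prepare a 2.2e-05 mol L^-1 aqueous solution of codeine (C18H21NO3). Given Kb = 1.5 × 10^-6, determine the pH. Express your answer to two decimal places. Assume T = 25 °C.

pH = 8.70

C18H21NO3 + H2O ⇌ C18H22NO3+ + OH-
From the ICE table, Kb = [OH-]²/(2.2e-05 − [OH-]) = 1.5 × 10^-6.
Here C₀/Kb ≈ 14.7, so the small-[OH-] approximation fails. Use the quadratic:
[OH-] = [−1.5e-06 + √(1.5e-06² + 1.32e-10)]/2 = 5.04 × 10^-6 M
pOH = −log(5.04 × 10^-6) = 5.30; pH = 14.00 − 5.30 = 8.70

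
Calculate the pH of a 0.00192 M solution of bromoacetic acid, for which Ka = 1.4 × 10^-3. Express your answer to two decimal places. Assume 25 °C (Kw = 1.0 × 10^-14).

BrCH2COOH ⇌ BrCH2COO- + H+
From the ICE table, Ka = x²/(0.00192 − x) = 1.4 × 10^-3.
x is not negligible relative to C₀; solve x² + 0.0014·x − 2.69e-06 = 0.
x = [−0.0014 + √(0.0014² + 1.08e-05)]/2 = 1.08 × 10^-3 M
pH = −log(1.08 × 10^-3) = 2.97

pH = 2.97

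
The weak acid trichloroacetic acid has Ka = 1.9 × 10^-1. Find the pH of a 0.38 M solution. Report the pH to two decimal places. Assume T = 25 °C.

Cl3CCOOH ⇌ Cl3CCOO- + H+
From the ICE table, Ka = [H+]²/(0.38 − [H+]) = 1.9 × 10^-1.
[H+] is not negligible relative to C₀; solve [H+]² + 0.19·[H+] − 0.0722 = 0.
[H+] = (−Ka + √(Ka² + 4·Ka·C₀))/2 = 1.90 × 10^-1 M
pH = −log[H+] = −log(1.90 × 10^-1) = 0.72

pH = 0.72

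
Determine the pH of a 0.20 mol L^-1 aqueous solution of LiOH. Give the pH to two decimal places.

LiOH is a strong base; [OH-] = 0.2 M.
pOH = -log(0.2) = 0.70
pH = 14.00 - 0.70 = 13.30

pH = 13.30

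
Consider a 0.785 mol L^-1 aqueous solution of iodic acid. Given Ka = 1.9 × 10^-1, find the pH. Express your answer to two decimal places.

HIO3 ⇌ IO3- + H+
From the ICE table, Ka = x²/(0.785 − x) = 1.9 × 10^-1.
x is not negligible relative to C₀; solve x² + 0.19·x − 0.149 = 0.
x = [−0.19 + √(0.19² + 0.597)]/2 = 3.03 × 10^-1 M
pH = −log[H+] = −log(3.03 × 10^-1) = 0.52

pH = 0.52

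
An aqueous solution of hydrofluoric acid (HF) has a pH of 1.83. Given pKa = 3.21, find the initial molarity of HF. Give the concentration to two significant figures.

C₀ = 3.7 × 10^-1 M

[H+] = 10^(-1.83) = 1.48 × 10^-2 M = x
Ka = 10^(−3.21) = 6.17 × 10^-4
Ka = x²/(C₀ − x) ⇒ C₀ = x + x²/Ka
C₀ = 1.48 × 10^-2 + (1.48 × 10^-2)²/(6.17 × 10^-4) = 3.70 × 10^-1 M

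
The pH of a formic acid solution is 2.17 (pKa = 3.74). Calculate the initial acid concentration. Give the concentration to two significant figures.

C₀ = 2.6 × 10^-1 M

[H+] = 10^(-2.17) = 6.76 × 10^-3 M = x
Ka = 10^(−3.74) = 1.82 × 10^-4
Ka = x²/(C₀ − x) ⇒ C₀ = x + x²/Ka
C₀ = 6.76 × 10^-3 + (6.76 × 10^-3)²/(1.82 × 10^-4) = 2.58 × 10^-1 M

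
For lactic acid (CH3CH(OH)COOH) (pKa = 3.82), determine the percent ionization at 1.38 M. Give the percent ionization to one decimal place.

CH3CH(OH)COOH ⇌ CH3CH(OH)COO- + H+; let x = [H+] at equilibrium.
Ka = 10^(−3.82) = 1.51 × 10^-4
x ≈ √(Ka·C₀) = √(1.51 × 10^-4 × 1.38) = 1.44 × 10^-2 M
Fraction ionized = 1.44 × 10^-2 / 1.38 = 0.0104 → 1.0%

1.0%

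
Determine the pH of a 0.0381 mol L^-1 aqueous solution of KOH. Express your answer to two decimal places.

KOH is a strong base; [OH-] = 0.0381 M.
pOH = -log(0.0381) = 1.42
pH = 14.00 - 1.42 = 12.58

pH = 12.58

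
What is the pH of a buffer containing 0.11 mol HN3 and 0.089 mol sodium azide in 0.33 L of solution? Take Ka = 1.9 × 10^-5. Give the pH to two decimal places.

pH = 4.63

pKa = −log(1.9 × 10^-5) = 4.721
Using pH = pKa + log([base]/[acid]) with [base]/[acid] = 0.089/0.11:
pH = 4.721 + (-0.092) = 4.63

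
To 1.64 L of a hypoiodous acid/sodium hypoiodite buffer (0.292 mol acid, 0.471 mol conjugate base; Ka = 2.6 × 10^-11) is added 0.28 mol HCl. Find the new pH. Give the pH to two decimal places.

pH = 10.11

After neutralization: n(HOI) = 0.572 mol, n(OI-) = 0.191 mol.
pKa = −log(2.6 × 10^-11) = 10.585
pH = pKa + log([A⁻]/[HA]) = 10.585 + log(0.191/0.572) = 10.585 -0.476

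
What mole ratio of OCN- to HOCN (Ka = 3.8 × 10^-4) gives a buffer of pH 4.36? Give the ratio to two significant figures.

ratio = 8.7

pKa = -log(3.8 × 10^-4) = 3.420
pH = pKa + log(r) ⇒ log(r) = 4.36 − 3.420 = +0.940
r = [OCN-]/[HOCN] = 10^(+0.940) = 8.71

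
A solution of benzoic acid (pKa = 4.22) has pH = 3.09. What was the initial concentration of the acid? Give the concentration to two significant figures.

[H+] = 10^(-3.09) = 8.13 × 10^-4 M = x
Ka = 10^(−4.22) = 6.03 × 10^-5
Ka = x²/(C₀ − x) ⇒ C₀ = x + x²/Ka
C₀ = 8.13 × 10^-4 + (8.13 × 10^-4)²/(6.03 × 10^-5) = 1.18 × 10^-2 M

C₀ = 1.2 × 10^-2 M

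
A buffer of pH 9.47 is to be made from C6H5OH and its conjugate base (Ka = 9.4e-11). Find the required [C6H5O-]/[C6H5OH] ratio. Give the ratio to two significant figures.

ratio = 0.28

pKa = -log(9.4 × 10^-11) = 10.027
pH = pKa + log(r) ⇒ log(r) = 9.47 − 10.027 = -0.557
r = [C6H5O-]/[C6H5OH] = 10^(-0.557) = 0.277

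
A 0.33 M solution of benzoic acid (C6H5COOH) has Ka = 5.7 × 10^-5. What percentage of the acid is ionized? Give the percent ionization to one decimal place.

C6H5COOH ⇌ C6H5COO- + H+; let x = [H+] at equilibrium.
x ≈ √(Ka·C₀) = √(5.7 × 10^-5 × 0.33) = 4.34 × 10^-3 M
% ionization = x/C₀ × 100% = 4.34 × 10^-3/0.33 × 100% = 1.3%

1.3%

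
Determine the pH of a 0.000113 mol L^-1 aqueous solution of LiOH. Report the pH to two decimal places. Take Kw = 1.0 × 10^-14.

pH = 10.05

LiOH is a strong base; [OH-] = 0.000113 M.
pOH = -log(0.000113) = 3.95
pH = 14.00 - 3.95 = 10.05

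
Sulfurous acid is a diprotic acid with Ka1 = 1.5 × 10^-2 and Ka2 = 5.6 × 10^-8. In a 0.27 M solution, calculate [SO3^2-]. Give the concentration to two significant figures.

First ionization gives [H+] ≈ [HSO3-] = 5.66 × 10^-2 M.
Second step: Ka2 = [H+][SO3^2-]/[HSO3-] ≈ [SO3^2-] (since [H+] ≈ [HSO3-]).
So [SO3^2-] ≈ Ka2.

5.6 × 10^-8 M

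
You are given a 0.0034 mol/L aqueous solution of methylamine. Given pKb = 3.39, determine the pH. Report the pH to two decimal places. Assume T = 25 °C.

CH3NH2 + H2O ⇌ CH3NH3+ + OH-
Kb = 10^(−3.39) = 4.07 × 10^-4
From the ICE table, Kb = [OH-]²/(0.0034 − [OH-]) = 4.07 × 10^-4.
[OH-] is not negligible relative to C₀; solve [OH-]² + 0.000407·[OH-] − 1.38e-06 = 0.
[OH-] = (−Kb + √(Kb² + 4·Kb·C₀))/2 = 9.90 × 10^-4 M
pOH = 3.00, so pH = 14.00 − pOH = 11.00

pH = 11.00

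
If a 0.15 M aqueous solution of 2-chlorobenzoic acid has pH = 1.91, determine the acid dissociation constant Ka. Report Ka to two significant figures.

Ka = 1.1 × 10^-3

[H+] = 10^(-1.91) = 1.23 × 10^-2 M
At equilibrium [HA] = 0.15 − 1.23 × 10^-2 = 1.38 × 10^-1 M
Ka = [H+][A-]/[HA] = (1.23 × 10^-2)² / 1.38 × 10^-1 = 1.1 × 10^-3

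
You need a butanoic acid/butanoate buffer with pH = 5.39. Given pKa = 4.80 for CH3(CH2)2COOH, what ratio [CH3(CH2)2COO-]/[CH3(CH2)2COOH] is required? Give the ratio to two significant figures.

ratio = 3.9

pH = pKa + log(r) ⇒ log(r) = 5.39 − 4.80 = +0.59
r = [CH3(CH2)2COO-]/[CH3(CH2)2COOH] = 10^(+0.59) = 3.89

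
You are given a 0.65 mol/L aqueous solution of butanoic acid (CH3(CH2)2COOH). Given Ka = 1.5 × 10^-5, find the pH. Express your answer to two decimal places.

pH = 2.51

CH3(CH2)2COOH ⇌ CH3(CH2)2COO- + H+
Ka = x²/(0.65 − x) = 1.5 × 10^-5
Assume x ≪ 0.65: x ≈ √(1.5 × 10^-5 × 0.65) = 3.12 × 10^-3 M
Check: 0.48% ionized — well under 5%, approximation valid.
pH = −log(3.12 × 10^-3) = 2.51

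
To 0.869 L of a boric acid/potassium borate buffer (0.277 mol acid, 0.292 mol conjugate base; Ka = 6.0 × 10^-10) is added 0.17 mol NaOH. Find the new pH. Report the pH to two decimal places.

OH- converts B(OH)3 to B(OH)4-: B(OH)3 → 0.107 mol, B(OH)4- → 0.462 mol.
pKa = −log(6.0 × 10^-10) = 9.222
pH = pKa + log(n_B(OH)4-/n_B(OH)3) = 9.222 + log(0.462/0.107) = 9.222 + (+0.635)

pH = 9.86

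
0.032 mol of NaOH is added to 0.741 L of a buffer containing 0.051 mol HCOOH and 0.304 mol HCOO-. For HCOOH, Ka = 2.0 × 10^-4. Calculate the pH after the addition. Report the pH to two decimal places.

OH- converts HCOOH to HCOO-: HCOOH → 0.019 mol, HCOO- → 0.336 mol.
pKa = −log(2.0 × 10^-4) = 3.699
pH = pKa + log([A⁻]/[HA]) = 3.699 + log(0.336/0.019) = 3.699 +1.248

pH = 4.95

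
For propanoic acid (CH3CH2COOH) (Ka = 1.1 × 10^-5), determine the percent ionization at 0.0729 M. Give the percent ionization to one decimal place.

CH3CH2COOH ⇌ CH3CH2COO- + H+; let x = [H+] at equilibrium.
x ≈ √(Ka·C₀) = √(1.1 × 10^-5 × 0.0729) = 8.95 × 10^-4 M
% ionization = x/C₀ × 100% = 8.95 × 10^-4/0.0729 × 100% = 1.2%

1.2%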